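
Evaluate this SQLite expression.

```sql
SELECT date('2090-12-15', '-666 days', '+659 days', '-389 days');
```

2089-11-14

Applying '-666 days' to 2090-12-15: counting 666 days back gives 2089-02-17.
Applying '+659 days' to 2089-02-17: counting 659 days forward gives 2090-12-08.
Applying '-389 days' to 2090-12-08: counting 389 days back gives 2089-11-14.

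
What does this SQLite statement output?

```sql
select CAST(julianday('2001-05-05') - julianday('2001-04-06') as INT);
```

29

24 days remain in April 2001 after the 6th (30 − 6).
Then 5 days into May 2001.
Total: 24 + 5 = 29.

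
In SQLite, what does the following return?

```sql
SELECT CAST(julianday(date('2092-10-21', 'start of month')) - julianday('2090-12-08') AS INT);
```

663

`start of month` rewinds 2092-10-21 to 2092-10-01.
23 days remain in December 2090 after the 8th (31 − 8).
Full months from January 2091 through September 2092 contribute their day counts.
Then 1 day into October 2092.
Total: 23 + 31 + 28 + 31 + 30 + 31 + 30 + 31 + 31 + 30 + 31 + 30 + 31 + 31 + 29 + 31 + 30 + 31 + 30 + 31 + 31 + 30 + 1 = 663.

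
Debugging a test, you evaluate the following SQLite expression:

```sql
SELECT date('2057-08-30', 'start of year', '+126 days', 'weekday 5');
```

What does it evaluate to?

`start of year` rewinds 2057-08-30 to 2057-01-01.
Applying '+126 days' to 2057-01-01: counting 126 days forward gives 2057-05-07.
`weekday 5` advances to the next Friday; 2057-05-07 is a Monday, so it moves forward to 2057-05-11.

2057-05-11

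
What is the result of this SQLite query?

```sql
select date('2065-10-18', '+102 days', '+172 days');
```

2066-07-19

Applying '+102 days' to 2065-10-18: counting 102 days forward gives 2066-01-28.
Applying '+172 days' to 2066-01-28: counting 172 days forward gives 2066-07-19.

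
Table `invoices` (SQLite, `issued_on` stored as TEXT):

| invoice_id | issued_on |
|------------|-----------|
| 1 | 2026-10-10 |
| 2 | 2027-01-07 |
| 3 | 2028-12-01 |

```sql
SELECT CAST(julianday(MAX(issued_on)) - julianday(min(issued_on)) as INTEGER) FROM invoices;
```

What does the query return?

783

MIN = 2026-10-10, MAX = 2028-12-01.
21 days remain in October 2026 after the 10th (31 − 10).
Full months from November 2026 through November 2028 contribute their day counts.
Then 1 day into December 2028.
Total: 21 + 30 + 31 + 31 + 28 + 31 + 30 + 31 + 30 + 31 + 31 + 30 + 31 + 30 + 31 + 31 + 29 + 31 + 30 + 31 + 30 + 31 + 31 + 30 + 31 + 30 + 1 = 783.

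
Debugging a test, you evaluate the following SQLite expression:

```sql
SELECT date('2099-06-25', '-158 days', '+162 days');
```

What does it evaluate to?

Applying '-158 days' to 2099-06-25: counting 158 days back gives 2099-01-18.
Applying '+162 days' to 2099-01-18: counting 162 days forward gives 2099-06-29.

2099-06-29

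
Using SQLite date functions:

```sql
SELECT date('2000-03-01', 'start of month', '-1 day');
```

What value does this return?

2000-02-29

`start of month` rewinds 2000-03-01 to 2000-03-01.
Going back 1 day from 2000-03-01 reaches 2000-02-29 (last day of February, 29 days).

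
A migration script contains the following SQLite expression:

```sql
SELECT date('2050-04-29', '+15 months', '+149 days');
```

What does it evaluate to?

2051-12-25

Adding +15 months to 2050-04-29 gives 2051-07-29.
Applying '+149 days' to 2051-07-29: counting 149 days forward gives 2051-12-25.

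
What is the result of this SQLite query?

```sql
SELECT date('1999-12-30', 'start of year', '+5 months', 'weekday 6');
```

`start of year` rewinds 1999-12-30 to 1999-01-01.
Adding +5 months to 1999-01-01 gives 1999-06-01.
`weekday 6` advances to the next Saturday; 1999-06-01 is a Tuesday, so it moves forward to 1999-06-05.

1999-06-05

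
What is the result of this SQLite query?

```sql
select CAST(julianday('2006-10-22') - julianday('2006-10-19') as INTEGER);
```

Both dates are in October 2006: 22 − 19 = 3.

3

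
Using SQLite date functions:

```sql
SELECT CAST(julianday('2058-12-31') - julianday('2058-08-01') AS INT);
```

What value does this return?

30 days remain in August 2058 after the 1st (31 − 1).
September 2058: 30 days.
October 2058: 31 days.
November 2058: 30 days.
Then 31 days into December 2058.
Total: 30 + 30 + 31 + 30 + 31 = 152.

152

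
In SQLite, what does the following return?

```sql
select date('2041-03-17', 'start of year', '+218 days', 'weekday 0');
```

2041-08-11

`start of year` rewinds 2041-03-17 to 2041-01-01.
Applying '+218 days' to 2041-01-01: counting 218 days forward gives 2041-08-07.
`weekday 0` advances to the next Sunday; 2041-08-07 is a Wednesday, so it moves forward to 2041-08-11.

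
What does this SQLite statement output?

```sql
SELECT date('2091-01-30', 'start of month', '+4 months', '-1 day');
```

`start of month` rewinds 2091-01-30 to 2091-01-01.
Adding +4 months to 2091-01-01 gives 2091-05-01.
Going back 1 day from 2091-05-01 reaches 2091-04-30 (last day of April, 30 days).

2091-04-30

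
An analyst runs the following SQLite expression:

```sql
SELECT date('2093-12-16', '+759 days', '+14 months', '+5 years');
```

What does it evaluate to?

Applying '+759 days' to 2093-12-16: counting 759 days forward gives 2096-01-14.
Adding +14 months to 2096-01-14 gives 2097-03-14.
Adding +5 years to 2097-03-14 gives 2102-03-14.

2102-03-14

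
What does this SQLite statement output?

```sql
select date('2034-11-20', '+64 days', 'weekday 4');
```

2035-01-25

Applying '+64 days' to 2034-11-20: counting 64 days forward gives 2035-01-23.
`weekday 4` advances to the next Thursday; 2035-01-23 is a Tuesday, so it moves forward to 2035-01-25.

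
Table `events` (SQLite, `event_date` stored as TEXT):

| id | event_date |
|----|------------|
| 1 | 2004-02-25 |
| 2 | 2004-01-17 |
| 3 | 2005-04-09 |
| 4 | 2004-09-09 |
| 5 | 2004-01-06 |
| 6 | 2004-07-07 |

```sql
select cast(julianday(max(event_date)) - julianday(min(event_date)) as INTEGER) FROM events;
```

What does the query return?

459

MIN = 2004-01-06, MAX = 2005-04-09.
25 days remain in January 2004 after the 6th (31 − 6).
Full months from February 2004 through March 2005 contribute their day counts.
Then 9 days into April 2005.
Total: 25 + 29 + 31 + 30 + 31 + 30 + 31 + 31 + 30 + 31 + 30 + 31 + 31 + 28 + 31 + 9 = 459.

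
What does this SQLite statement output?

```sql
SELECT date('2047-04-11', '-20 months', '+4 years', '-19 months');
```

Adding -20 months to 2047-04-11 gives 2045-08-11.
Adding +4 years to 2045-08-11 gives 2049-08-11.
Adding -19 months to 2049-08-11 gives 2048-01-11.

2048-01-11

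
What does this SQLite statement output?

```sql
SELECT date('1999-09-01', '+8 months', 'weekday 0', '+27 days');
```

Adding +8 months to 1999-09-01 gives 2000-05-01.
`weekday 0` advances to the next Sunday; 2000-05-01 is a Monday, so it moves forward to 2000-05-07.
May 2000 has 31 days; 24 remain after the 7th, so 25 days reach 2000-06-01.
Advancing 2 more days within June lands on 2000-06-03.

2000-06-03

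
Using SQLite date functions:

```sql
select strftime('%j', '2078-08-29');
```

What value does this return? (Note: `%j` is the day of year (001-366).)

241

Day-of-year for 2078-08-29: days since 2078-01-01 inclusive = 241, zero-padded to 241.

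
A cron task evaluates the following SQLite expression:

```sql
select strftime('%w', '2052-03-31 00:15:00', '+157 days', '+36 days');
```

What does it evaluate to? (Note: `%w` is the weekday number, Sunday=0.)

4

First apply '+157 days', '+36 days': 2052-03-31 00:15:00 → 2052-10-10 00:15:00.
2052-10-10 is a Thursday; with Sunday=0 that is 4.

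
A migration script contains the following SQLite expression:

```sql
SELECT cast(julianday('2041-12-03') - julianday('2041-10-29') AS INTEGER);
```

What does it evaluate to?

2 days remain in October 2041 after the 29th (31 − 29).
November 2041: 30 days.
Then 3 days into December 2041.
Total: 2 + 30 + 3 = 35.

35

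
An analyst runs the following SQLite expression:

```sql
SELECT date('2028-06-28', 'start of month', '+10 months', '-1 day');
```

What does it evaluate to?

`start of month` rewinds 2028-06-28 to 2028-06-01.
Adding +10 months to 2028-06-01 gives 2029-04-01.
Going back 1 day from 2029-04-01 reaches 2029-03-31 (last day of March, 31 days).

2029-03-31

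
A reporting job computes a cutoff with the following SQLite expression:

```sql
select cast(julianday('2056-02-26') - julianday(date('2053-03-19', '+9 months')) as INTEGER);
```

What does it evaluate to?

Adding +9 months to 2053-03-19 gives 2053-12-19.
12 days remain in December 2053 after the 19th (31 − 19).
Full months from January 2054 through January 2056 contribute their day counts.
Then 26 days into February 2056.
Total: 12 + 31 + 28 + 31 + 30 + 31 + 30 + 31 + 31 + 30 + 31 + 30 + 31 + 31 + 28 + 31 + 30 + 31 + 30 + 31 + 31 + 30 + 31 + 30 + 31 + 31 + 26 = 799.

799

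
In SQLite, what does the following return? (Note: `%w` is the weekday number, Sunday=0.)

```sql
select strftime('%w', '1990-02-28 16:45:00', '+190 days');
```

4

First apply '+190 days': 1990-02-28 16:45:00 → 1990-09-06 16:45:00.
1990-09-06 is a Thursday; with Sunday=0 that is 4.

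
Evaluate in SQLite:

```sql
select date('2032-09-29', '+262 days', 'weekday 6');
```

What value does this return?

Applying '+262 days' to 2032-09-29: counting 262 days forward gives 2033-06-18.
`weekday 6` advances to the next Saturday; 2033-06-18 is already a Saturday, so it stays at 2033-06-18.

2033-06-18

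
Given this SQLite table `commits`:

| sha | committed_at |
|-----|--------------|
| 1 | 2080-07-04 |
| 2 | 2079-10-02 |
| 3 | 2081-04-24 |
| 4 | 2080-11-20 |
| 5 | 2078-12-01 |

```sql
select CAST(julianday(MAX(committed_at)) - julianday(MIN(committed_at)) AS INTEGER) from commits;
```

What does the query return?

875

MIN = 2078-12-01, MAX = 2081-04-24.
30 days remain in December 2078 after the 1st (31 − 1).
Full months from January 2079 through March 2081 contribute their day counts.
Then 24 days into April 2081.
Total: 30 + 31 + 28 + 31 + 30 + 31 + 30 + 31 + 31 + 30 + 31 + 30 + 31 + 31 + 29 + 31 + 30 + 31 + 30 + 31 + 31 + 30 + 31 + 30 + 31 + 31 + 28 + 31 + 24 = 875.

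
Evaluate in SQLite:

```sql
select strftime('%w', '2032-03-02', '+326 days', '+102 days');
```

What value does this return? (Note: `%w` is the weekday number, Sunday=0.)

First apply '+326 days', '+102 days': 2032-03-02 → 2033-05-04.
2033-05-04 is a Wednesday; with Sunday=0 that is 3.

3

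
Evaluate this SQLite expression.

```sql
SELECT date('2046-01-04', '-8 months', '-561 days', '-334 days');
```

2042-11-21

Adding -8 months to 2046-01-04 gives 2045-05-04.
Applying '-561 days' to 2045-05-04: counting 561 days back gives 2043-10-21.
Applying '-334 days' to 2043-10-21: counting 334 days back gives 2042-11-21.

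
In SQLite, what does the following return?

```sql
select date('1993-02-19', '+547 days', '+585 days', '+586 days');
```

1997-11-03

Applying '+547 days' to 1993-02-19: counting 547 days forward gives 1994-08-20.
Applying '+585 days' to 1994-08-20: counting 585 days forward gives 1996-03-27.
Applying '+586 days' to 1996-03-27: counting 586 days forward gives 1997-11-03.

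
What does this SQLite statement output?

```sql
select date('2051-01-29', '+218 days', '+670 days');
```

2053-07-05

Applying '+218 days' to 2051-01-29: counting 218 days forward gives 2051-09-04.
Applying '+670 days' to 2051-09-04: counting 670 days forward gives 2053-07-05.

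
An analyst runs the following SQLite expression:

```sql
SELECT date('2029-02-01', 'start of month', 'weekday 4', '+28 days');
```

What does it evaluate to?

`start of month` rewinds 2029-02-01 to 2029-02-01.
`weekday 4` advances to the next Thursday; 2029-02-01 is already a Thursday, so it stays at 2029-02-01.
February 2029 has 28 days; 27 remain after the 1st, so 28 days reach 2029-03-01.

2029-03-01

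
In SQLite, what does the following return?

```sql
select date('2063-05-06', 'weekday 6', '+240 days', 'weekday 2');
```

2064-01-08

`weekday 6` advances to the next Saturday; 2063-05-06 is a Sunday, so it moves forward to 2063-05-12.
Applying '+240 days' to 2063-05-12: counting 240 days forward gives 2064-01-07.
`weekday 2` advances to the next Tuesday; 2064-01-07 is a Monday, so it moves forward to 2064-01-08.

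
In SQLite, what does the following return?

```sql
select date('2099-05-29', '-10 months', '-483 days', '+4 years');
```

2101-04-02

Adding -10 months to 2099-05-29 gives 2098-07-29.
Applying '-483 days' to 2098-07-29: counting 483 days back gives 2097-04-02.
Adding +4 years to 2097-04-02 gives 2101-04-02.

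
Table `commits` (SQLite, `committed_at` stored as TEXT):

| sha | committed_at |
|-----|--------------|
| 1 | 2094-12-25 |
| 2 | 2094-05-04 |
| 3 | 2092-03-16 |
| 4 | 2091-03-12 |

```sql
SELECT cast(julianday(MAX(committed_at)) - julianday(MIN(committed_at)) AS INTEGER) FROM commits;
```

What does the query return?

MIN = 2091-03-12, MAX = 2094-12-25.
19 days remain in March 2091 after the 12th (31 − 12).
Full months from April 2091 through November 2094 contribute their day counts.
Then 25 days into December 2094.
Total: 19 + 30 + 31 + 30 + 31 + 31 + 30 + 31 + 30 + 31 + 31 + 29 + 31 + 30 + 31 + 30 + 31 + 31 + 30 + 31 + 30 + 31 + 31 + 28 + 31 + 30 + 31 + 30 + 31 + 31 + 30 + 31 + 30 + 31 + 31 + 28 + 31 + 30 + 31 + 30 + 31 + 31 + 30 + 31 + 30 + 25 = 1384.

1384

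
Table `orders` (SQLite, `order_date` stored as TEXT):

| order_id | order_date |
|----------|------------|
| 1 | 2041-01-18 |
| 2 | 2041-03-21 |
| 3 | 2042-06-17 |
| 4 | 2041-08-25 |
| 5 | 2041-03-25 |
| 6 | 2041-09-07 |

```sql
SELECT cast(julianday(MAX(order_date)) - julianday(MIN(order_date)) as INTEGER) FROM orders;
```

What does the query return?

515

MIN = 2041-01-18, MAX = 2042-06-17.
13 days remain in January 2041 after the 18th (31 − 18).
Full months from February 2041 through May 2042 contribute their day counts.
Then 17 days into June 2042.
Total: 13 + 28 + 31 + 30 + 31 + 30 + 31 + 31 + 30 + 31 + 30 + 31 + 31 + 28 + 31 + 30 + 31 + 17 = 515.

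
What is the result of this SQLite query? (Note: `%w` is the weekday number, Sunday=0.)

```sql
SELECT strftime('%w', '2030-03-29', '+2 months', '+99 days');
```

First apply '+2 months', '+99 days': 2030-03-29 → 2030-09-05.
2030-09-05 is a Thursday; with Sunday=0 that is 4.

4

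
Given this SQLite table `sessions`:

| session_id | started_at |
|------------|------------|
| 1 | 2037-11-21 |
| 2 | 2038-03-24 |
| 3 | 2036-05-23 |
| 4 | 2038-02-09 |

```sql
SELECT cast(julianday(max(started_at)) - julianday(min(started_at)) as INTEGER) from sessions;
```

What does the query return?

670

MIN = 2036-05-23, MAX = 2038-03-24.
8 days remain in May 2036 after the 23rd (31 − 23).
Full months from June 2036 through February 2038 contribute their day counts.
Then 24 days into March 2038.
Total: 8 + 30 + 31 + 31 + 30 + 31 + 30 + 31 + 31 + 28 + 31 + 30 + 31 + 30 + 31 + 31 + 30 + 31 + 30 + 31 + 31 + 28 + 24 = 670.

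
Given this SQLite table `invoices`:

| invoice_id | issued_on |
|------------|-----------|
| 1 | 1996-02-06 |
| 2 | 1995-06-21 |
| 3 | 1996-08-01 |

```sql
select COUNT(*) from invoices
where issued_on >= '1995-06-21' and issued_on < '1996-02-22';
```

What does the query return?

2

Rows in [1995-06-21, 1996-02-22): 1996-02-06, 1995-06-21 → 2 rows.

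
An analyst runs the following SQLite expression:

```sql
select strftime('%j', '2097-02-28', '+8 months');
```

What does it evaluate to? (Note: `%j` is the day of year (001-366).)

301

First apply '+8 months': 2097-02-28 → 2097-10-28.
Day-of-year for 2097-10-28: days since 2097-01-01 inclusive = 301, zero-padded to 301.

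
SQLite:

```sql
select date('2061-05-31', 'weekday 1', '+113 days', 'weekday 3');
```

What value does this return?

2061-09-28

`weekday 1` advances to the next Monday; 2061-05-31 is a Tuesday, so it moves forward to 2061-06-06.
Applying '+113 days' to 2061-06-06: counting 113 days forward gives 2061-09-27.
`weekday 3` advances to the next Wednesday; 2061-09-27 is a Tuesday, so it moves forward to 2061-09-28.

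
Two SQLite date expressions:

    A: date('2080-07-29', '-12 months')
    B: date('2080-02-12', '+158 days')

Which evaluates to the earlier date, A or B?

A

A = 2079-07-29.
B = 2080-07-19.
A is earlier.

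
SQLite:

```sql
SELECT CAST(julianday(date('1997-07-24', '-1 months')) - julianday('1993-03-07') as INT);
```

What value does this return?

Adding -1 month to 1997-07-24 gives 1997-06-24.
24 days remain in March 1993 after the 7th (31 − 7).
Full months from April 1993 through May 1997 contribute their day counts.
Then 24 days into June 1997.
Total: 24 + 30 + 31 + 30 + 31 + 31 + 30 + 31 + 30 + 31 + 31 + 28 + 31 + 30 + 31 + 30 + 31 + 31 + 30 + 31 + 30 + 31 + 31 + 28 + 31 + 30 + 31 + 30 + 31 + 31 + 30 + 31 + 30 + 31 + 31 + 29 + 31 + 30 + 31 + 30 + 31 + 31 + 30 + 31 + 30 + 31 + 31 + 28 + 31 + 30 + 31 + 24 = 1570.

1570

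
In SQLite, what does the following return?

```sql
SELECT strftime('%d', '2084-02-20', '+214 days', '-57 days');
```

First apply '+214 days', '-57 days': 2084-02-20 → 2084-07-26.
`%d` extracts the 2-digit day of month: 26.

26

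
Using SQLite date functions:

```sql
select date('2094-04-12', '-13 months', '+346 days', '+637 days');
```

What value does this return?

Adding -13 months to 2094-04-12 gives 2093-03-12.
Applying '+346 days' to 2093-03-12: counting 346 days forward gives 2094-02-21.
Applying '+637 days' to 2094-02-21: counting 637 days forward gives 2095-11-20.

2095-11-20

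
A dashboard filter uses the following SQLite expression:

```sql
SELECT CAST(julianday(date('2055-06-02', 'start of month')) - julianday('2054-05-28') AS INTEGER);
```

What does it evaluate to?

369

`start of month` rewinds 2055-06-02 to 2055-06-01.
3 days remain in May 2054 after the 28th (31 − 28).
Full months from June 2054 through May 2055 contribute their day counts.
Then 1 day into June 2055.
Total: 3 + 30 + 31 + 31 + 30 + 31 + 30 + 31 + 31 + 28 + 31 + 30 + 31 + 1 = 369.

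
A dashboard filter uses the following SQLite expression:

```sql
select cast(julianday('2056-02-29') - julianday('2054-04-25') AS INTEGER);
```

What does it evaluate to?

5 days remain in April 2054 after the 25th (30 − 25).
Full months from May 2054 through January 2056 contribute their day counts.
Then 29 days into February 2056.
Total: 5 + 31 + 30 + 31 + 31 + 30 + 31 + 30 + 31 + 31 + 28 + 31 + 30 + 31 + 30 + 31 + 31 + 30 + 31 + 30 + 31 + 31 + 29 = 675.

675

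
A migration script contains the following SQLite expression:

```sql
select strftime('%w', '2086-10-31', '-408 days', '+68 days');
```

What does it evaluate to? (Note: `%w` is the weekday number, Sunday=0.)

0

First apply '-408 days', '+68 days': 2086-10-31 → 2085-11-25.
2085-11-25 is a Sunday; with Sunday=0 that is 0.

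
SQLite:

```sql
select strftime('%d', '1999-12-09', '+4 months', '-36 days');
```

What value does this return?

First apply '+4 months', '-36 days': 1999-12-09 → 2000-03-04.
`%d` extracts the 2-digit day of month: 04.

04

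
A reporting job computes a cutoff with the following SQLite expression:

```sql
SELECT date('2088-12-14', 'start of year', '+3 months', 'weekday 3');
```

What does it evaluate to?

2088-04-07

`start of year` rewinds 2088-12-14 to 2088-01-01.
Adding +3 months to 2088-01-01 gives 2088-04-01.
`weekday 3` advances to the next Wednesday; 2088-04-01 is a Thursday, so it moves forward to 2088-04-07.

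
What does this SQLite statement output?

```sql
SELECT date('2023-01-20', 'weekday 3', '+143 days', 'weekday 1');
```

2023-06-19

`weekday 3` advances to the next Wednesday; 2023-01-20 is a Friday, so it moves forward to 2023-01-25.
Applying '+143 days' to 2023-01-25: counting 143 days forward gives 2023-06-17.
`weekday 1` advances to the next Monday; 2023-06-17 is a Saturday, so it moves forward to 2023-06-19.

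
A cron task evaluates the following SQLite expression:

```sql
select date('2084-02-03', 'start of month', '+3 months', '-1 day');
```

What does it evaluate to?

2084-04-30

`start of month` rewinds 2084-02-03 to 2084-02-01.
Adding +3 months to 2084-02-01 gives 2084-05-01.
Going back 1 day from 2084-05-01 reaches 2084-04-30 (last day of April, 30 days).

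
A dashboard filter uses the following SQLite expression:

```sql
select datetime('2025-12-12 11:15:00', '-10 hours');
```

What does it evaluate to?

2025-12-12 01:15:00

-10 hours from 2025-12-12 11:15:00 is 2025-12-12 01:15:00.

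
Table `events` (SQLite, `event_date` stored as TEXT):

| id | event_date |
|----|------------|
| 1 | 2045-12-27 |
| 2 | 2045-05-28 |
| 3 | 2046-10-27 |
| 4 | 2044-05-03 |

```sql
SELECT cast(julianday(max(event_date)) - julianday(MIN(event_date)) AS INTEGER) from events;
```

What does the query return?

907

MIN = 2044-05-03, MAX = 2046-10-27.
28 days remain in May 2044 after the 3rd (31 − 3).
Full months from June 2044 through September 2046 contribute their day counts.
Then 27 days into October 2046.
Total: 28 + 30 + 31 + 31 + 30 + 31 + 30 + 31 + 31 + 28 + 31 + 30 + 31 + 30 + 31 + 31 + 30 + 31 + 30 + 31 + 31 + 28 + 31 + 30 + 31 + 30 + 31 + 31 + 30 + 27 = 907.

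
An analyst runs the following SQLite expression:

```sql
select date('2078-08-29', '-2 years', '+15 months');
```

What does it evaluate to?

2077-11-29

Adding -2 years to 2078-08-29 gives 2076-08-29.
Adding +15 months to 2076-08-29 gives 2077-11-29.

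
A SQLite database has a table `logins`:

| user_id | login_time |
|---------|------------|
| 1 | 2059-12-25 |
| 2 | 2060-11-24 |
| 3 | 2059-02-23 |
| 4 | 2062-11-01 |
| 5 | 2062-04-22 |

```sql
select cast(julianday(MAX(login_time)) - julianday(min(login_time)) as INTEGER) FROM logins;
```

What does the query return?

MIN = 2059-02-23, MAX = 2062-11-01.
5 days remain in February 2059 after the 23rd (28 − 23).
Full months from March 2059 through October 2062 contribute their day counts.
Then 1 day into November 2062.
Total: 5 + 31 + 30 + 31 + 30 + 31 + 31 + 30 + 31 + 30 + 31 + 31 + 29 + 31 + 30 + 31 + 30 + 31 + 31 + 30 + 31 + 30 + 31 + 31 + 28 + 31 + 30 + 31 + 30 + 31 + 31 + 30 + 31 + 30 + 31 + 31 + 28 + 31 + 30 + 31 + 30 + 31 + 31 + 30 + 31 + 1 = 1347.

1347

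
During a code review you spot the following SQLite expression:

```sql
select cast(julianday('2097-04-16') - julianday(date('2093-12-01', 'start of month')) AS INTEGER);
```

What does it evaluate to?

`start of month` rewinds 2093-12-01 to 2093-12-01.
30 days remain in December 2093 after the 1st (31 − 1).
Full months from January 2094 through March 2097 contribute their day counts.
Then 16 days into April 2097.
Total: 30 + 31 + 28 + 31 + 30 + 31 + 30 + 31 + 31 + 30 + 31 + 30 + 31 + 31 + 28 + 31 + 30 + 31 + 30 + 31 + 31 + 30 + 31 + 30 + 31 + 31 + 29 + 31 + 30 + 31 + 30 + 31 + 31 + 30 + 31 + 30 + 31 + 31 + 28 + 31 + 16 = 1232.

1232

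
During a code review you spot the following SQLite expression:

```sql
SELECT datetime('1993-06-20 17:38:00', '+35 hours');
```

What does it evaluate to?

1993-06-22 04:38:00

+35 hours from 1993-06-20 17:38:00 is 1993-06-22 04:38:00 (crosses midnight).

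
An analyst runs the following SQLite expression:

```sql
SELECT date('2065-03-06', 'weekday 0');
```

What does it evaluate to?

2065-03-08

`weekday 0` advances to the next Sunday; 2065-03-06 is a Friday, so it moves forward to 2065-03-08.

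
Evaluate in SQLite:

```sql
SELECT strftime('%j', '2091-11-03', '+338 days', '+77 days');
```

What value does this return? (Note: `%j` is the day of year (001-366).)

First apply '+338 days', '+77 days': 2091-11-03 → 2092-12-22.
Day-of-year for 2092-12-22: days since 2092-01-01 inclusive = 357, zero-padded to 357.

357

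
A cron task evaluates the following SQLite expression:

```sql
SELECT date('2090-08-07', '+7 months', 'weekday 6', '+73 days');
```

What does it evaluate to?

Adding +7 months to 2090-08-07 gives 2091-03-07.
`weekday 6` advances to the next Saturday; 2091-03-07 is a Wednesday, so it moves forward to 2091-03-10.
Applying '+73 days' to 2091-03-10: counting 73 days forward gives 2091-05-22.

2091-05-22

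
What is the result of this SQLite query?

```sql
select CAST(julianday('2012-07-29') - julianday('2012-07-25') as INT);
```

Both dates are in July 2012: 29 − 25 = 4.

4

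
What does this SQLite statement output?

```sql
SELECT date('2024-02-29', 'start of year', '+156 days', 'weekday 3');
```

`start of year` rewinds 2024-02-29 to 2024-01-01.
Applying '+156 days' to 2024-01-01: counting 156 days forward gives 2024-06-05.
`weekday 3` advances to the next Wednesday; 2024-06-05 is already a Wednesday, so it stays at 2024-06-05.

2024-06-05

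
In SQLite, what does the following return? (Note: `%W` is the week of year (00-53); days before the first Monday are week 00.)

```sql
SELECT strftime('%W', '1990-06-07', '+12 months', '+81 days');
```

First apply '+12 months', '+81 days': 1990-06-07 → 1991-08-27.
1991-08-27 is a Tuesday. SQLite's %W counts Mondays since the year started; the result is 34.

34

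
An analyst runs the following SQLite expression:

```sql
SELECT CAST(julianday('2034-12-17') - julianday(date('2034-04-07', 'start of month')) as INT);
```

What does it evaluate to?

`start of month` rewinds 2034-04-07 to 2034-04-01.
29 days remain in April 2034 after the 1st (30 − 1).
Full months from May 2034 through November 2034 contribute their day counts.
Then 17 days into December 2034.
Total: 29 + 31 + 30 + 31 + 31 + 30 + 31 + 30 + 17 = 260.

260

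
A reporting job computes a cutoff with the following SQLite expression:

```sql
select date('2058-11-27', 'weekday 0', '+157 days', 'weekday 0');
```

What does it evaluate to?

`weekday 0` advances to the next Sunday; 2058-11-27 is a Wednesday, so it moves forward to 2058-12-01.
Applying '+157 days' to 2058-12-01: counting 157 days forward gives 2059-05-07.
`weekday 0` advances to the next Sunday; 2059-05-07 is a Wednesday, so it moves forward to 2059-05-11.

2059-05-11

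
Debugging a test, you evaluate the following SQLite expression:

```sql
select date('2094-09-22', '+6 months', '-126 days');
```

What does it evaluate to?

Adding +6 months to 2094-09-22 gives 2095-03-22.
Applying '-126 days' to 2095-03-22: counting 126 days back gives 2094-11-16.

2094-11-16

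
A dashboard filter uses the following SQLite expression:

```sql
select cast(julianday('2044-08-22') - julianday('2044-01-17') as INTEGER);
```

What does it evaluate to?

218

14 days remain in January 2044 after the 17th (31 − 17).
Full months from February 2044 through July 2044 contribute their day counts.
Then 22 days into August 2044.
Total: 14 + 29 + 31 + 30 + 31 + 30 + 31 + 22 = 218.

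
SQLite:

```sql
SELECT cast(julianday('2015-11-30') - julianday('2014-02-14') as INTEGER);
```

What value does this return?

14 days remain in February 2014 after the 14th (28 − 14).
Full months from March 2014 through October 2015 contribute their day counts.
Then 30 days into November 2015.
Total: 14 + 31 + 30 + 31 + 30 + 31 + 31 + 30 + 31 + 30 + 31 + 31 + 28 + 31 + 30 + 31 + 30 + 31 + 31 + 30 + 31 + 30 = 654.

654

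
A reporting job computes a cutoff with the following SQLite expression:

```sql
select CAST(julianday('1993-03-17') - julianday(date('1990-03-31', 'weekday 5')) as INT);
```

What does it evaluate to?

1076

`weekday 5` advances to the next Friday; 1990-03-31 is a Saturday, so it moves forward to 1990-04-06.
24 days remain in April 1990 after the 6th (30 − 6).
Full months from May 1990 through February 1993 contribute their day counts.
Then 17 days into March 1993.
Total: 24 + 31 + 30 + 31 + 31 + 30 + 31 + 30 + 31 + 31 + 28 + 31 + 30 + 31 + 30 + 31 + 31 + 30 + 31 + 30 + 31 + 31 + 29 + 31 + 30 + 31 + 30 + 31 + 31 + 30 + 31 + 30 + 31 + 31 + 28 + 17 = 1076.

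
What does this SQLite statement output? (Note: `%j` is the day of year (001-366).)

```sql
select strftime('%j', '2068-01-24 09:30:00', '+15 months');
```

114

First apply '+15 months': 2068-01-24 09:30:00 → 2069-04-24 09:30:00.
Day-of-year for 2069-04-24: days since 2069-01-01 inclusive = 114, zero-padded to 114.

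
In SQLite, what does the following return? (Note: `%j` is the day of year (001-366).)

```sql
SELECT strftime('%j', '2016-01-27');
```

027

Day-of-year for 2016-01-27: days since 2016-01-01 inclusive = 27, zero-padded to 027.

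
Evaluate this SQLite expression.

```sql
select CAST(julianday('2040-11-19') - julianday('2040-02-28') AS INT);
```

1 day remains in February 2040 after the 28th (29 − 28).
Full months from March 2040 through October 2040 contribute their day counts.
Then 19 days into November 2040.
Total: 1 + 31 + 30 + 31 + 30 + 31 + 31 + 30 + 31 + 19 = 265.

265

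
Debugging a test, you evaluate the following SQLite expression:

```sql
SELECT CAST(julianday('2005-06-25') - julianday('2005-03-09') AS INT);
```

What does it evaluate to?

108

22 days remain in March 2005 after the 9th (31 − 9).
April 2005: 30 days.
May 2005: 31 days.
Then 25 days into June 2005.
Total: 22 + 30 + 31 + 25 = 108.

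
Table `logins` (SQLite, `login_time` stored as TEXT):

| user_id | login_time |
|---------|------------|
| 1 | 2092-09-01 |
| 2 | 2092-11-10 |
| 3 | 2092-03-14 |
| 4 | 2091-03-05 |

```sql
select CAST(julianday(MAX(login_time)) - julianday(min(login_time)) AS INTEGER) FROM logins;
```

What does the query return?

MIN = 2091-03-05, MAX = 2092-11-10.
26 days remain in March 2091 after the 5th (31 − 5).
Full months from April 2091 through October 2092 contribute their day counts.
Then 10 days into November 2092.
Total: 26 + 30 + 31 + 30 + 31 + 31 + 30 + 31 + 30 + 31 + 31 + 29 + 31 + 30 + 31 + 30 + 31 + 31 + 30 + 31 + 10 = 616.

616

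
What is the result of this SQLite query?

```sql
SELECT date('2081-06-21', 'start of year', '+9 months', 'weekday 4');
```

2081-10-02

`start of year` rewinds 2081-06-21 to 2081-01-01.
Adding +9 months to 2081-01-01 gives 2081-10-01.
`weekday 4` advances to the next Thursday; 2081-10-01 is a Wednesday, so it moves forward to 2081-10-02.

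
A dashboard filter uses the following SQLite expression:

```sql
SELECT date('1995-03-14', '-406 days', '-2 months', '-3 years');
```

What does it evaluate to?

1990-12-01

Applying '-406 days' to 1995-03-14: counting 406 days back gives 1994-02-01.
Adding -2 months to 1994-02-01 gives 1993-12-01.
Adding -3 years to 1993-12-01 gives 1990-12-01.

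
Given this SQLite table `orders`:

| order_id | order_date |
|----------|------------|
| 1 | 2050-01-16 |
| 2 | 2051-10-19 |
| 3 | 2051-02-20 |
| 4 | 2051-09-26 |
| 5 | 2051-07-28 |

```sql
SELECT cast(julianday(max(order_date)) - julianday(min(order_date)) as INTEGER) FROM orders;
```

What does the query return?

MIN = 2050-01-16, MAX = 2051-10-19.
15 days remain in January 2050 after the 16th (31 − 16).
Full months from February 2050 through September 2051 contribute their day counts.
Then 19 days into October 2051.
Total: 15 + 28 + 31 + 30 + 31 + 30 + 31 + 31 + 30 + 31 + 30 + 31 + 31 + 28 + 31 + 30 + 31 + 30 + 31 + 31 + 30 + 19 = 641.

641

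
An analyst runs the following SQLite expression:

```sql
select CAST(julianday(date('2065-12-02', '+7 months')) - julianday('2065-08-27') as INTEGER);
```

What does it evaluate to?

309

Adding +7 months to 2065-12-02 gives 2066-07-02.
4 days remain in August 2065 after the 27th (31 − 27).
Full months from September 2065 through June 2066 contribute their day counts.
Then 2 days into July 2066.
Total: 4 + 30 + 31 + 30 + 31 + 31 + 28 + 31 + 30 + 31 + 30 + 2 = 309.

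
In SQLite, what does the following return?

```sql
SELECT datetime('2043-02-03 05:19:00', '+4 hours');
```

+4 hours from 2043-02-03 05:19:00 is 2043-02-03 09:19:00.

2043-02-03 09:19:00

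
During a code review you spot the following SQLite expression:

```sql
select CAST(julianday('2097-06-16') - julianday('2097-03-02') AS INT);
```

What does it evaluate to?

106

29 days remain in March 2097 after the 2nd (31 − 2).
April 2097: 30 days.
May 2097: 31 days.
Then 16 days into June 2097.
Total: 29 + 30 + 31 + 16 = 106.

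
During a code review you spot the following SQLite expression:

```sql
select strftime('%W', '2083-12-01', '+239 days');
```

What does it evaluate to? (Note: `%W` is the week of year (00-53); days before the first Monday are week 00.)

30

First apply '+239 days': 2083-12-01 → 2084-07-27.
2084-07-27 is a Thursday. SQLite's %W counts Mondays since the year started; the result is 30.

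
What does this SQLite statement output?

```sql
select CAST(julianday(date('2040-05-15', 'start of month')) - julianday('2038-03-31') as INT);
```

`start of month` rewinds 2040-05-15 to 2040-05-01.
0 days remain in March 2038 after the 31st (31 − 31).
Full months from April 2038 through April 2040 contribute their day counts.
Then 1 day into May 2040.
Total: 0 + 30 + 31 + 30 + 31 + 31 + 30 + 31 + 30 + 31 + 31 + 28 + 31 + 30 + 31 + 30 + 31 + 31 + 30 + 31 + 30 + 31 + 31 + 29 + 31 + 30 + 1 = 762.

762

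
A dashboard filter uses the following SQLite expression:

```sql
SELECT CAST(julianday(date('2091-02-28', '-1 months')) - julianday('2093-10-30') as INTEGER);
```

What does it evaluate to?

-1006

Adding -1 month to 2091-02-28 gives 2091-01-28.
3 days remain in January 2091 after the 28th (31 − 28).
Full months from February 2091 through September 2093 contribute their day counts.
Then 30 days into October 2093.
Total: 3 + 28 + 31 + 30 + 31 + 30 + 31 + 31 + 30 + 31 + 30 + 31 + 31 + 29 + 31 + 30 + 31 + 30 + 31 + 31 + 30 + 31 + 30 + 31 + 31 + 28 + 31 + 30 + 31 + 30 + 31 + 31 + 30 + 30 = 1006.
The subtraction is earlier − later, so the result is −1006 → -1006.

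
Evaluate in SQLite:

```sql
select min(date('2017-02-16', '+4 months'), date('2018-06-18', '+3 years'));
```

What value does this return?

2017-06-16

date('2017-02-16', '+4 months') → 2017-06-16.
date('2018-06-18', '+3 years') → 2021-06-18.
Earlier of the two is 2017-06-16.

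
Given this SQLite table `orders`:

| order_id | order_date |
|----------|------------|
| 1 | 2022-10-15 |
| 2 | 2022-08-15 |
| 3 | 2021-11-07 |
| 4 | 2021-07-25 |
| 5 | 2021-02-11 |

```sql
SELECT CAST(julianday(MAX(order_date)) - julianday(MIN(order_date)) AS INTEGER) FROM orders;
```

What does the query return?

MIN = 2021-02-11, MAX = 2022-10-15.
17 days remain in February 2021 after the 11th (28 − 11).
Full months from March 2021 through September 2022 contribute their day counts.
Then 15 days into October 2022.
Total: 17 + 31 + 30 + 31 + 30 + 31 + 31 + 30 + 31 + 30 + 31 + 31 + 28 + 31 + 30 + 31 + 30 + 31 + 31 + 30 + 15 = 611.

611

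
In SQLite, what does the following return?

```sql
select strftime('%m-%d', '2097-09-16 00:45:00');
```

09-16

`%m-%d` extracts the month-day: 09-16.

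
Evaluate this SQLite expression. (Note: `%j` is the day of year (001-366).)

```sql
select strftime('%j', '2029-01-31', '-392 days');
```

005

First apply '-392 days': 2029-01-31 → 2028-01-05.
Day-of-year for 2028-01-05: days since 2028-01-01 inclusive = 5, zero-padded to 005.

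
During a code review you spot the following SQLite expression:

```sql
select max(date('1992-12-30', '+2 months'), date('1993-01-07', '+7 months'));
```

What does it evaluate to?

1993-08-07

date('1992-12-30', '+2 months') → 1993-03-02.
date('1993-01-07', '+7 months') → 1993-08-07.
Later of the two is 1993-08-07.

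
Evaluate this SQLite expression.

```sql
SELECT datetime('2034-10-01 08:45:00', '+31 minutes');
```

+31 minutes from 2034-10-01 08:45:00 is 2034-10-01 09:16:00.

2034-10-01 09:16:00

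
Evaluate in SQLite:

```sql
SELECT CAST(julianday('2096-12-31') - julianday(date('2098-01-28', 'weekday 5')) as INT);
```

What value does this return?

-396

`weekday 5` advances to the next Friday; 2098-01-28 is a Tuesday, so it moves forward to 2098-01-31.
0 days remain in December 2096 after the 31st (31 − 31).
Full months from January 2097 through December 2097 contribute their day counts.
Then 31 days into January 2098.
Total: 0 + 31 + 28 + 31 + 30 + 31 + 30 + 31 + 31 + 30 + 31 + 30 + 31 + 31 = 396.
The subtraction is earlier − later, so the result is −396 → -396.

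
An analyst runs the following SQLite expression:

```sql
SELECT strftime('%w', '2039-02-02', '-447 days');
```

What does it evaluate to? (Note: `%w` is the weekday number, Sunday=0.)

4

First apply '-447 days': 2039-02-02 → 2037-11-12.
2037-11-12 is a Thursday; with Sunday=0 that is 4.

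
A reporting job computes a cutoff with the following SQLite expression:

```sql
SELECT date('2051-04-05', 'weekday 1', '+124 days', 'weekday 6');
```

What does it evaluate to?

2051-08-12

`weekday 1` advances to the next Monday; 2051-04-05 is a Wednesday, so it moves forward to 2051-04-10.
Applying '+124 days' to 2051-04-10: counting 124 days forward gives 2051-08-12.
`weekday 6` advances to the next Saturday; 2051-08-12 is already a Saturday, so it stays at 2051-08-12.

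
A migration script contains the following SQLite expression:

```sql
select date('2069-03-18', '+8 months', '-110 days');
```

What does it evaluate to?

Adding +8 months to 2069-03-18 gives 2069-11-18.
Applying '-110 days' to 2069-11-18: counting 110 days back gives 2069-07-31.

2069-07-31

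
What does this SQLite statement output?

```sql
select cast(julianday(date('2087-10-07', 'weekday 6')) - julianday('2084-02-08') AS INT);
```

1341

`weekday 6` advances to the next Saturday; 2087-10-07 is a Tuesday, so it moves forward to 2087-10-11.
21 days remain in February 2084 after the 8th (29 − 8).
Full months from March 2084 through September 2087 contribute their day counts.
Then 11 days into October 2087.
Total: 21 + 31 + 30 + 31 + 30 + 31 + 31 + 30 + 31 + 30 + 31 + 31 + 28 + 31 + 30 + 31 + 30 + 31 + 31 + 30 + 31 + 30 + 31 + 31 + 28 + 31 + 30 + 31 + 30 + 31 + 31 + 30 + 31 + 30 + 31 + 31 + 28 + 31 + 30 + 31 + 30 + 31 + 31 + 30 + 11 = 1341.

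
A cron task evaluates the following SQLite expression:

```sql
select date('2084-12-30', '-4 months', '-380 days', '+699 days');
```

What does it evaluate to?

2085-07-15

Adding -4 months to 2084-12-30 gives 2084-08-30.
Applying '-380 days' to 2084-08-30: counting 380 days back gives 2083-08-16.
Applying '+699 days' to 2083-08-16: counting 699 days forward gives 2085-07-15.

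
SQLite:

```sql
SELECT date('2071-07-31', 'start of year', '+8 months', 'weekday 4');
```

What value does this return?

`start of year` rewinds 2071-07-31 to 2071-01-01.
Adding +8 months to 2071-01-01 gives 2071-09-01.
`weekday 4` advances to the next Thursday; 2071-09-01 is a Tuesday, so it moves forward to 2071-09-03.

2071-09-03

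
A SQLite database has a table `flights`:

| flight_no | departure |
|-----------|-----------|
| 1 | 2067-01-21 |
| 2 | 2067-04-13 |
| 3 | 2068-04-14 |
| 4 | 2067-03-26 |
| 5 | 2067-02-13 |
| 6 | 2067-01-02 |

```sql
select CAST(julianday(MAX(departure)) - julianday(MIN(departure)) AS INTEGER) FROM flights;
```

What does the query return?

468

MIN = 2067-01-02, MAX = 2068-04-14.
29 days remain in January 2067 after the 2nd (31 − 2).
Full months from February 2067 through March 2068 contribute their day counts.
Then 14 days into April 2068.
Total: 29 + 28 + 31 + 30 + 31 + 30 + 31 + 31 + 30 + 31 + 30 + 31 + 31 + 29 + 31 + 14 = 468.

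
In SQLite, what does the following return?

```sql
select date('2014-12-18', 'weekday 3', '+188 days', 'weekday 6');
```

`weekday 3` advances to the next Wednesday; 2014-12-18 is a Thursday, so it moves forward to 2014-12-24.
Applying '+188 days' to 2014-12-24: counting 188 days forward gives 2015-06-30.
`weekday 6` advances to the next Saturday; 2015-06-30 is a Tuesday, so it moves forward to 2015-07-04.

2015-07-04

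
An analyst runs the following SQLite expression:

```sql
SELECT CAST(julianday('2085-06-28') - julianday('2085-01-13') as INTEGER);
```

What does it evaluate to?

166

18 days remain in January 2085 after the 13th (31 − 13).
February 2085: 28 days.
March 2085: 31 days.
April 2085: 30 days.
May 2085: 31 days.
Then 28 days into June 2085.
Total: 18 + 28 + 31 + 30 + 31 + 28 = 166.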